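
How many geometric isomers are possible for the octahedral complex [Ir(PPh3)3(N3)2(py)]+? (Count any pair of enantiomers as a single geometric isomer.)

3

The six octahedral sites form three mutually perpendicular trans pairs.
Working through the distinct placements yields 3 geometric isomers: PPh3 mer, N3 trans; PPh3 fac, N3 cis; PPh3 mer, N3 cis.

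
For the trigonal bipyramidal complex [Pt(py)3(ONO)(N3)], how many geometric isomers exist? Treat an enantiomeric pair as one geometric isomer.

A trigonal bipyramid has two axial and three equatorial sites, which are chemically inequivalent.
Systematic placement gives 4 geometric isomers: ONO axial, N3 axial; ONO equatorial, N3 axial; ONO axial, N3 equatorial; ONO equatorial, N3 equatorial.

4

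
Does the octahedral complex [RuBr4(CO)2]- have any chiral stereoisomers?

In an octahedral complex each vertex has one trans partner and four cis neighbours.
Systematic placement gives 2 geometric isomers: CO trans; CO cis.
Each arrangement has an internal mirror plane or centre of symmetry, so none is chiral.

no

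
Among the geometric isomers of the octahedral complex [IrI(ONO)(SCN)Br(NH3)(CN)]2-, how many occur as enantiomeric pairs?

15

Exhaustive case analysis gives 15 geometric isomers.
Of these, 15 lack any improper symmetry element and so occur as enantiomeric pairs, giving 15 + 15 = 30 stereoisomers in total.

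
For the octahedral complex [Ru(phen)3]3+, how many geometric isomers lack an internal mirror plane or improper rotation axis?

1

An octahedron has six vertices in three trans pairs; every non-trans pair is cis.
Each phen is bidentate and must span two cis positions.
Only one geometric arrangement is possible; it has no improper symmetry element, so it exists as a pair of enantiomers (2 stereoisomers).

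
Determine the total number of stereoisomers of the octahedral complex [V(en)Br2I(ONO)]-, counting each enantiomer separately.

The six octahedral sites form three mutually perpendicular trans pairs.
Each en is bidentate and must span two cis positions.
The distinct arrangements are (4 in all): Br trans; Br cis (3 arrangements, 2 chiral).
Of these, 2 lack any improper symmetry element and so occur as enantiomeric pairs, giving 4 + 2 = 6 stereoisomers in total.

6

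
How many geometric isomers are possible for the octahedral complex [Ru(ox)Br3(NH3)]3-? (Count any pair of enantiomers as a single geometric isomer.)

An octahedron has six vertices in three trans pairs; every non-trans pair is cis.
Each ox is bidentate and must span two cis positions.
The distinct arrangements are (2 in all): Br mer; Br fac.

2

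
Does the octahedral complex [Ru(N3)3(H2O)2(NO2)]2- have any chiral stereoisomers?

no

Working through the distinct placements yields 3 geometric isomers: N3 mer, H2O trans; N3 fac, H2O cis; N3 mer, H2O cis.
Each arrangement has an internal mirror plane or centre of symmetry, so none is chiral.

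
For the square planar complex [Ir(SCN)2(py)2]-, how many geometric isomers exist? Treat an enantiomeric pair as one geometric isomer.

A square has two trans pairs of vertices; adjacent vertices are cis.
The distinct arrangements are (2 in all): SCN cis; SCN trans.

2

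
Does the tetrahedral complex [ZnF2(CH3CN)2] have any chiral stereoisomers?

All four vertices of a tetrahedron are equivalent and mutually adjacent, so cis/trans isomerism cannot arise.
Only one geometric arrangement is possible.

no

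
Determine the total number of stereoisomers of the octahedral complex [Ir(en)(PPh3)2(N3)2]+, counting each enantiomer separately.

An octahedron has six vertices in three trans pairs; every non-trans pair is cis.
Each en is bidentate and must span two cis positions.
There are 3 geometric isomers: PPh3 cis, N3 trans; PPh3 cis, N3 cis (chiral); PPh3 trans, N3 cis.
One of these lacks any improper symmetry element and so occurs as an enantiomeric pair, giving 3 + 1 = 4 stereoisomers in total.

4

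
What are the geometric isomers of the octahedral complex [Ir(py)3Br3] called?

fac and mer

Working through the distinct placements yields 2 geometric isomers: py mer; py fac.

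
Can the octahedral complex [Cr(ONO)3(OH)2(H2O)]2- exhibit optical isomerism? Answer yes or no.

There are 3 geometric isomers: ONO mer, OH cis; ONO mer, OH trans; ONO fac, OH cis.
Each arrangement has an internal mirror plane or centre of symmetry, so none is chiral.

no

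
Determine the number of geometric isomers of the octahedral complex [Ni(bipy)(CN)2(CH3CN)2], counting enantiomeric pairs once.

In an octahedral complex each vertex has one trans partner and four cis neighbours.
Each bipy is bidentate and must span two cis positions.
The distinct arrangements are (3 in all): CN cis, CH3CN trans; CN cis, CH3CN cis (chiral); CN trans, CH3CN cis.

3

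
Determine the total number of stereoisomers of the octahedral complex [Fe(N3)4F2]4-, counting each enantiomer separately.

The six octahedral sites form three mutually perpendicular trans pairs.
There are 2 geometric isomers: F trans; F cis.
Each arrangement has an internal mirror plane or centre of symmetry, so none is chiral.

2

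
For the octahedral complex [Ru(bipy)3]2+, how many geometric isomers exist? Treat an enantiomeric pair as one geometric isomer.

1

An octahedron has six vertices in three trans pairs; every non-trans pair is cis.
Each bipy is bidentate and must span two cis positions.
Only one geometric arrangement is possible; it has no improper symmetry element, so it exists as a pair of enantiomers (2 stereoisomers).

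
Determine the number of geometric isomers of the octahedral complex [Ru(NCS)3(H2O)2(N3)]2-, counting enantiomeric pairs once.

An octahedron has six vertices in three trans pairs; every non-trans pair is cis.
There are 3 geometric isomers: NCS mer, H2O trans; NCS mer, H2O cis; NCS fac, H2O cis.

3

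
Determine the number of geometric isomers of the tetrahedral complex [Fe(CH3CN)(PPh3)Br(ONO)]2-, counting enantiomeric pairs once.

All four vertices of a tetrahedron are equivalent and mutually adjacent, so cis/trans isomerism cannot arise.
Only one geometric arrangement is possible; it has no improper symmetry element, so it exists as a pair of enantiomers (2 stereoisomers).

1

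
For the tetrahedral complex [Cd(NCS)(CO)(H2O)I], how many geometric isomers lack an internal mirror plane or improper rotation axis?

1

In a tetrahedral complex all four positions are equivalent and every pair of ligands is adjacent — there is no cis/trans distinction.
Only one geometric arrangement is possible; it has no improper symmetry element, so it exists as a pair of enantiomers (2 stereoisomers).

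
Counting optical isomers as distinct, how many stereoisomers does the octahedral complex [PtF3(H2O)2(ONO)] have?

3

The distinct arrangements are (3 in all): F mer, H2O cis; F mer, H2O trans; F fac, H2O cis.
Each arrangement has an internal mirror plane or centre of symmetry, so none is chiral.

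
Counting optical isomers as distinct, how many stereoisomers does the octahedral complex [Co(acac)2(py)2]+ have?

3

The six octahedral sites form three mutually perpendicular trans pairs.
Each acac is bidentate and must span two cis positions.
The distinct arrangements are (2 in all): py trans; py cis (chiral).
One of these lacks any improper symmetry element and so occurs as an enantiomeric pair, giving 2 + 1 = 3 stereoisomers in total.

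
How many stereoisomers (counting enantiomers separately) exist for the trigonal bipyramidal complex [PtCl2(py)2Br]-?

A trigonal bipyramid has two axial and three equatorial sites, which are chemically inequivalent.
Placing the ligands in turn and identifying arrangements related by rotation or reflection leaves 5 distinct geometric isomers.
One of these lacks any improper symmetry element and so occurs as an enantiomeric pair, giving 5 + 1 = 6 stereoisomers in total.

6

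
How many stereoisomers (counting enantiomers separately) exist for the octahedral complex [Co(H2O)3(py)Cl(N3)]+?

5

An octahedron has six vertices in three trans pairs; every non-trans pair is cis.
Systematic placement gives 4 geometric isomers: H2O mer (3 arrangements); H2O fac (chiral).
One of these lacks any improper symmetry element and so occurs as an enantiomeric pair, giving 4 + 1 = 5 stereoisomers in total.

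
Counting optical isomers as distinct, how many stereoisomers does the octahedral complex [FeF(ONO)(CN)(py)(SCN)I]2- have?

An octahedron has six vertices in three trans pairs; every non-trans pair is cis.
Systematic enumeration (placing each ligand type in turn and discarding arrangements equivalent by rotation or reflection) gives 15 geometric isomers.
Of these, 15 lack any improper symmetry element and so occur as enantiomeric pairs, giving 15 + 15 = 30 stereoisomers in total.

30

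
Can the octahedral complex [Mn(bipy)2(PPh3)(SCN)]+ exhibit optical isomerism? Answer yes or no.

yes

An octahedron has six vertices in three trans pairs; every non-trans pair is cis.
Each bipy is bidentate and must span two cis positions.
Systematic placement gives 2 geometric isomers: PPh3 and SCN mutually trans; PPh3 and SCN mutually cis (chiral).
One of these lacks any improper symmetry element and so occurs as an enantiomeric pair, giving 2 + 1 = 3 stereoisomers in total.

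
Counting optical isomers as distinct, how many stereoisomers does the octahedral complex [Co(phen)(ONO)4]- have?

1

Each phen is bidentate and must span two cis positions.
Only one geometric arrangement is possible.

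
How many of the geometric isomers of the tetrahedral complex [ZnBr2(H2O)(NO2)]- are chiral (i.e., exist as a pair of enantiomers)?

0

In a tetrahedral complex all four positions are equivalent and every pair of ligands is adjacent — there is no cis/trans distinction.
Only one geometric arrangement is possible.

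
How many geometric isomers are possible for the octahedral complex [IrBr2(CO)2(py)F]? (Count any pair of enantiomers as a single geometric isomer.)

6

There are 6 geometric isomers: Br trans, CO trans; Br trans, CO cis; Br cis, CO cis (3 arrangements, 2 chiral); Br cis, CO trans.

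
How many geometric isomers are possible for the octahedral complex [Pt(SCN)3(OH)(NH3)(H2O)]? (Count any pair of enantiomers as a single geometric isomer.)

4

Systematic placement gives 4 geometric isomers: SCN mer (3 arrangements); SCN fac (chiral).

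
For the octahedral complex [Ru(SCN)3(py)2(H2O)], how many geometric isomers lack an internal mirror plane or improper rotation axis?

In an octahedral complex each vertex has one trans partner and four cis neighbours.
Working through the distinct placements yields 3 geometric isomers: SCN mer, py trans; SCN fac, py cis; SCN mer, py cis.
Each arrangement has an internal mirror plane or centre of symmetry, so none is chiral.

0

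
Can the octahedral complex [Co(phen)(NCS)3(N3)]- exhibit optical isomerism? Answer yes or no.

In an octahedral complex each vertex has one trans partner and four cis neighbours.
Each phen is bidentate and must span two cis positions.
Systematic placement gives 2 geometric isomers: NCS fac; NCS mer.
Each arrangement has an internal mirror plane or centre of symmetry, so none is chiral.

no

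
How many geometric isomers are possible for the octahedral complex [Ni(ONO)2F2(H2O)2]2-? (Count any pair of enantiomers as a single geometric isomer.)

The six octahedral sites form three mutually perpendicular trans pairs.
The distinct arrangements are (5 in all): ONO trans, F trans, H2O trans; ONO cis, F trans, H2O cis; ONO trans, F cis, H2O cis; ONO cis, F cis, H2O cis (chiral); ONO cis, F cis, H2O trans.

5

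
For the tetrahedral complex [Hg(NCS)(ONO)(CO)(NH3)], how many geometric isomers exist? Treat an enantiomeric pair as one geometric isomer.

1

All four vertices of a tetrahedron are equivalent and mutually adjacent, so cis/trans isomerism cannot arise.
Only one geometric arrangement is possible; it has no improper symmetry element, so it exists as a pair of enantiomers (2 stereoisomers).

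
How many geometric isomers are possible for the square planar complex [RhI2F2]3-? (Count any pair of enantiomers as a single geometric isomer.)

Working through the distinct placements yields 2 geometric isomers: I cis; I trans.

2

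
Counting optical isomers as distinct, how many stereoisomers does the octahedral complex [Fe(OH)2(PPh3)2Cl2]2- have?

6

An octahedron has six vertices in three trans pairs; every non-trans pair is cis.
There are 5 geometric isomers: OH trans, PPh3 trans, Cl trans; OH cis, PPh3 cis, Cl trans; OH cis, PPh3 trans, Cl cis; OH cis, PPh3 cis, Cl cis (chiral); OH trans, PPh3 cis, Cl cis.
One of these lacks any improper symmetry element and so occurs as an enantiomeric pair, giving 5 + 1 = 6 stereoisomers in total.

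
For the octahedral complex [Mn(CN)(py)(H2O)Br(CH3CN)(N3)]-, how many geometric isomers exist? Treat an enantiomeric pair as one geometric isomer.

The six octahedral sites form three mutually perpendicular trans pairs.
Placing the ligands in turn and identifying arrangements related by rotation or reflection leaves 15 distinct geometric isomers.

15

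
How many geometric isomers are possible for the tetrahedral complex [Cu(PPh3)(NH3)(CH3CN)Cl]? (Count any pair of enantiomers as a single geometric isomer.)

In a tetrahedral complex all four positions are equivalent and every pair of ligands is adjacent — there is no cis/trans distinction.
Only one geometric arrangement is possible; it has no improper symmetry element, so it exists as a pair of enantiomers (2 stereoisomers).

1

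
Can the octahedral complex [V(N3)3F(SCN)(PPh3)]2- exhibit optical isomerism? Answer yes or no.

The six octahedral sites form three mutually perpendicular trans pairs.
There are 4 geometric isomers: N3 mer (3 arrangements); N3 fac (chiral).
One of these lacks any improper symmetry element and so occurs as an enantiomeric pair, giving 4 + 1 = 5 stereoisomers in total.

yes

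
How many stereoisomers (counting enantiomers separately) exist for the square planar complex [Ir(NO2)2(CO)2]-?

2

A square has two trans pairs of vertices; adjacent vertices are cis.
There are 2 geometric isomers: NO2 cis; NO2 trans.
Each arrangement has an internal mirror plane or centre of symmetry, so none is chiral.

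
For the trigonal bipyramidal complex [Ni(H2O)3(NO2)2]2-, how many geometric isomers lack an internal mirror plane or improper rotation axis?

In a trigonal bipyramid the two axial positions differ from the three equatorial ones.
Working through the distinct placements yields 3 geometric isomers: NO2 both equatorial; NO2 one axial, one equatorial; NO2 both axial.
Each arrangement has an internal mirror plane or centre of symmetry, so none is chiral.

0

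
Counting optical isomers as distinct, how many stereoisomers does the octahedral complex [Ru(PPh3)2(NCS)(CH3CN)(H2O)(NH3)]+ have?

15

The six octahedral sites form three mutually perpendicular trans pairs.
Systematic enumeration (placing each ligand type in turn and discarding arrangements equivalent by rotation or reflection) gives 9 geometric isomers.
Of these, 6 lack any improper symmetry element and so occur as enantiomeric pairs, giving 9 + 6 = 15 stereoisomers in total.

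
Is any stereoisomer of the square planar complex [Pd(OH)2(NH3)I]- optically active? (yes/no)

In a square planar complex each vertex has one trans partner and two cis neighbours.
Working through the distinct placements yields 2 geometric isomers: OH cis; OH trans.
Each arrangement has an internal mirror plane or centre of symmetry, so none is chiral.

no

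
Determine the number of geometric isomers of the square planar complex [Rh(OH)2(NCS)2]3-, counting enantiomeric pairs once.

A square has two trans pairs of vertices; adjacent vertices are cis.
There are 2 geometric isomers: OH cis; OH trans.

2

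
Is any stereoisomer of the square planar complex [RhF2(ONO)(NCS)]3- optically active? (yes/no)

In a square planar complex each vertex has one trans partner and two cis neighbours.
Working through the distinct placements yields 2 geometric isomers: F cis; F trans.
Each arrangement has an internal mirror plane or centre of symmetry, so none is chiral.

no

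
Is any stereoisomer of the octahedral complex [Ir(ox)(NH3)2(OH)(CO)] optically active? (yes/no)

yes

Each ox is bidentate and must span two cis positions.
Systematic placement gives 4 geometric isomers: NH3 cis (3 arrangements, 2 chiral); NH3 trans.
Of these, 2 lack any improper symmetry element and so occur as enantiomeric pairs, giving 4 + 2 = 6 stereoisomers in total.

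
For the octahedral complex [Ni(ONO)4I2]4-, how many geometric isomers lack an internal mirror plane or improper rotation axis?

The six octahedral sites form three mutually perpendicular trans pairs.
Working through the distinct placements yields 2 geometric isomers: I trans; I cis.
Each arrangement has an internal mirror plane or centre of symmetry, so none is chiral.

0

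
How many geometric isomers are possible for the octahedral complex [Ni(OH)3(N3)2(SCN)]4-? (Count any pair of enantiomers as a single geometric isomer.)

Working through the distinct placements yields 3 geometric isomers: OH mer, N3 trans; OH fac, N3 cis; OH mer, N3 cis.

3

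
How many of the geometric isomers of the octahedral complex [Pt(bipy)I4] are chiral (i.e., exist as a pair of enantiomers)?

Each bipy is bidentate and must span two cis positions.
Only one geometric arrangement is possible.

0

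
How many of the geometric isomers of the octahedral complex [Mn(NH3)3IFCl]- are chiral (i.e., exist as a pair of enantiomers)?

Systematic placement gives 4 geometric isomers: NH3 mer (3 arrangements); NH3 fac (chiral).
One of these lacks any improper symmetry element and so occurs as an enantiomeric pair, giving 4 + 1 = 5 stereoisomers in total.

1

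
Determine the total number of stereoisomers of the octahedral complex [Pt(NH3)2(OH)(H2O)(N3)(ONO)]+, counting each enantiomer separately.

15

The six octahedral sites form three mutually perpendicular trans pairs.
Exhaustive case analysis gives 9 geometric isomers.
Of these, 6 lack any improper symmetry element and so occur as enantiomeric pairs, giving 9 + 6 = 15 stereoisomers in total.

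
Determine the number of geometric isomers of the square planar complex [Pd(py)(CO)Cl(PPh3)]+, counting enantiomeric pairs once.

3

Systematic placement gives 3 geometric isomers: (CO/PPh3 trans, Cl/py trans); (CO/py trans, Cl/PPh3 trans); (CO/Cl trans, PPh3/py trans).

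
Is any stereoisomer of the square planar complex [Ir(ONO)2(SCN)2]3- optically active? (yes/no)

In a square planar complex each vertex has one trans partner and two cis neighbours.
Working through the distinct placements yields 2 geometric isomers: ONO cis; ONO trans.
Each arrangement has an internal mirror plane or centre of symmetry, so none is chiral.

no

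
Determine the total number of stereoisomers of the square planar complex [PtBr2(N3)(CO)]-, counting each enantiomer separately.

In a square planar complex each vertex has one trans partner and two cis neighbours.
Systematic placement gives 2 geometric isomers: Br cis; Br trans.
Each arrangement has an internal mirror plane or centre of symmetry, so none is chiral.

2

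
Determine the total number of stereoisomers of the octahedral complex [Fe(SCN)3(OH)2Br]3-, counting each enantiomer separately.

An octahedron has six vertices in three trans pairs; every non-trans pair is cis.
Systematic placement gives 3 geometric isomers: SCN mer, OH cis; SCN mer, OH trans; SCN fac, OH cis.
Each arrangement has an internal mirror plane or centre of symmetry, so none is chiral.

3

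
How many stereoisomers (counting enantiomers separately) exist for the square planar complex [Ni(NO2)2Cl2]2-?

A square has two trans pairs of vertices; adjacent vertices are cis.
Systematic placement gives 2 geometric isomers: NO2 cis; NO2 trans.
Each arrangement has an internal mirror plane or centre of symmetry, so none is chiral.

2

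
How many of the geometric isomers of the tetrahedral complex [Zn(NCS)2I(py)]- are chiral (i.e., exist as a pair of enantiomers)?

0

All four vertices of a tetrahedron are equivalent and mutually adjacent, so cis/trans isomerism cannot arise.
Only one geometric arrangement is possible.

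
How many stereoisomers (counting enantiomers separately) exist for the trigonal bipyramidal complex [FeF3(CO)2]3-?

3

A trigonal bipyramid has two axial and three equatorial sites, which are chemically inequivalent.
Systematic placement gives 3 geometric isomers: CO both axial; CO one axial, one equatorial; CO both equatorial.
Each arrangement has an internal mirror plane or centre of symmetry, so none is chiral.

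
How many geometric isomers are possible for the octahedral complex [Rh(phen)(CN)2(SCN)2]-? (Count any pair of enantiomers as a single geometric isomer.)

3

In an octahedral complex each vertex has one trans partner and four cis neighbours.
Each phen is bidentate and must span two cis positions.
Working through the distinct placements yields 3 geometric isomers: CN trans, SCN cis; CN cis, SCN cis (chiral); CN cis, SCN trans.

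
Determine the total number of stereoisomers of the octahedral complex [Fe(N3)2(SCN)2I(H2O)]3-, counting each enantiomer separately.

8

In an octahedral complex each vertex has one trans partner and four cis neighbours.
The distinct arrangements are (6 in all): N3 trans, SCN trans; N3 cis, SCN cis (3 arrangements, 2 chiral); N3 cis, SCN trans; N3 trans, SCN cis.
Of these, 2 lack any improper symmetry element and so occur as enantiomeric pairs, giving 6 + 2 = 8 stereoisomers in total.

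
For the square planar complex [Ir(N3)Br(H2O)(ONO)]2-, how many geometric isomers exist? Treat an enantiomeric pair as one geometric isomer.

A square has two trans pairs of vertices; adjacent vertices are cis.
The distinct arrangements are (3 in all): (Br/N3 trans, H2O/ONO trans); (Br/ONO trans, H2O/N3 trans); (Br/H2O trans, N3/ONO trans).

3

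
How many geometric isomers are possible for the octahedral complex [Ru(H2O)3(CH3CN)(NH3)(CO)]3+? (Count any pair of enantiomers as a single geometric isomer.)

4

Systematic placement gives 4 geometric isomers: H2O mer (3 arrangements); H2O fac (chiral).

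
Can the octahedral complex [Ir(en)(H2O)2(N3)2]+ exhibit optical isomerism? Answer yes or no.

yes

In an octahedral complex each vertex has one trans partner and four cis neighbours.
Each en is bidentate and must span two cis positions.
There are 3 geometric isomers: H2O trans, N3 cis; H2O cis, N3 cis (chiral); H2O cis, N3 trans.
One of these lacks any improper symmetry element and so occurs as an enantiomeric pair, giving 3 + 1 = 4 stereoisomers in total.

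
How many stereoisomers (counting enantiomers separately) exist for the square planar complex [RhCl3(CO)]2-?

1

A square has two trans pairs of vertices; adjacent vertices are cis.
Only one geometric arrangement is possible.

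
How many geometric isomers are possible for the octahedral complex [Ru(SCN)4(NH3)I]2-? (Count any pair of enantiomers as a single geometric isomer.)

2

There are 2 geometric isomers: NH3 and I mutually trans; NH3 and I mutually cis.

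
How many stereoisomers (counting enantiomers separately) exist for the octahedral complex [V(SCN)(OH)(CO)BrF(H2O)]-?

30

The six octahedral sites form three mutually perpendicular trans pairs.
Placing the ligands in turn and identifying arrangements related by rotation or reflection leaves 15 distinct geometric isomers.
Of these, 15 lack any improper symmetry element and so occur as enantiomeric pairs, giving 15 + 15 = 30 stereoisomers in total.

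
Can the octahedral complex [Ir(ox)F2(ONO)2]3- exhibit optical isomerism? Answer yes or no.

yes

An octahedron has six vertices in three trans pairs; every non-trans pair is cis.
Each ox is bidentate and must span two cis positions.
Systematic placement gives 3 geometric isomers: F trans, ONO cis; F cis, ONO cis (chiral); F cis, ONO trans.
One of these lacks any improper symmetry element and so occurs as an enantiomeric pair, giving 3 + 1 = 4 stereoisomers in total.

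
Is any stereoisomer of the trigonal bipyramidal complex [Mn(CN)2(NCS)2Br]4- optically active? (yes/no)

yes

Systematic enumeration (placing each ligand type in turn and discarding arrangements equivalent by rotation or reflection) gives 5 geometric isomers.
One of these lacks any improper symmetry element and so occurs as an enantiomeric pair, giving 5 + 1 = 6 stereoisomers in total.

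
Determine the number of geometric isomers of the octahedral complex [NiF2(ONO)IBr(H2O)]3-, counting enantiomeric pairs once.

9

Exhaustive case analysis gives 9 geometric isomers.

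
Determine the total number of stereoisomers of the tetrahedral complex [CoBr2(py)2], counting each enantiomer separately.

In a tetrahedral complex all four positions are equivalent and every pair of ligands is adjacent — there is no cis/trans distinction.
Only one geometric arrangement is possible.

1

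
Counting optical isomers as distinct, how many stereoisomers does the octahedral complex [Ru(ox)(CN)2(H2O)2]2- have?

In an octahedral complex each vertex has one trans partner and four cis neighbours.
Each ox is bidentate and must span two cis positions.
Systematic placement gives 3 geometric isomers: CN trans, H2O cis; CN cis, H2O cis (chiral); CN cis, H2O trans.
One of these lacks any improper symmetry element and so occurs as an enantiomeric pair, giving 3 + 1 = 4 stereoisomers in total.

4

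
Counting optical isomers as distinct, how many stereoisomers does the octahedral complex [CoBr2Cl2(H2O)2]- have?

An octahedron has six vertices in three trans pairs; every non-trans pair is cis.
Working through the distinct placements yields 5 geometric isomers: Br trans, Cl trans, H2O trans; Br trans, Cl cis, H2O cis; Br cis, Cl cis, H2O trans; Br cis, Cl cis, H2O cis (chiral); Br cis, Cl trans, H2O cis.
One of these lacks any improper symmetry element and so occurs as an enantiomeric pair, giving 5 + 1 = 6 stereoisomers in total.

6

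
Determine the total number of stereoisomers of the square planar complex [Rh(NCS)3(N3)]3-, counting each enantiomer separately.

In a square planar complex each vertex has one trans partner and two cis neighbours.
Only one geometric arrangement is possible.

1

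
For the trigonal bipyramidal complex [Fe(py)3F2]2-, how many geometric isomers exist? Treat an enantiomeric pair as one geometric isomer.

3

A trigonal bipyramid has two axial and three equatorial sites, which are chemically inequivalent.
Systematic placement gives 3 geometric isomers: F both axial; F one axial, one equatorial; F both equatorial.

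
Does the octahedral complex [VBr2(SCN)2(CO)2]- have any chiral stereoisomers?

An octahedron has six vertices in three trans pairs; every non-trans pair is cis.
The distinct arrangements are (5 in all): Br trans, SCN trans, CO trans; Br trans, SCN cis, CO cis; Br cis, SCN trans, CO cis; Br cis, SCN cis, CO cis (chiral); Br cis, SCN cis, CO trans.
One of these lacks any improper symmetry element and so occurs as an enantiomeric pair, giving 5 + 1 = 6 stereoisomers in total.

yes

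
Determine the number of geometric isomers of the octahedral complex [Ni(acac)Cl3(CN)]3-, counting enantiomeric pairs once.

2

In an octahedral complex each vertex has one trans partner and four cis neighbours.
Each acac is bidentate and must span two cis positions.
Systematic placement gives 2 geometric isomers: Cl fac; Cl mer.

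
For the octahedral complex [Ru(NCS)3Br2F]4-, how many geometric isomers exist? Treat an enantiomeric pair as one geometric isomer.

Working through the distinct placements yields 3 geometric isomers: NCS mer, Br trans; NCS mer, Br cis; NCS fac, Br cis.

3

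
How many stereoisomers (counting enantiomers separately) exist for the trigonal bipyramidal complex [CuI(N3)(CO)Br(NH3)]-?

20

A trigonal bipyramid has two axial and three equatorial sites, which are chemically inequivalent.
Systematic enumeration (placing each ligand type in turn and discarding arrangements equivalent by rotation or reflection) gives 10 geometric isomers.
Of these, 10 lack any improper symmetry element and so occur as enantiomeric pairs, giving 10 + 10 = 20 stereoisomers in total.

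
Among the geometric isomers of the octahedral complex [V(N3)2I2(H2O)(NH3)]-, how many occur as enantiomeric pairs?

2

An octahedron has six vertices in three trans pairs; every non-trans pair is cis.
Systematic placement gives 6 geometric isomers: N3 cis, I cis (3 arrangements, 2 chiral); N3 trans, I cis; N3 cis, I trans; N3 trans, I trans.
Of these, 2 lack any improper symmetry element and so occur as enantiomeric pairs, giving 6 + 2 = 8 stereoisomers in total.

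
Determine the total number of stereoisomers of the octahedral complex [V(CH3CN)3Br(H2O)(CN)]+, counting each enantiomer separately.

The distinct arrangements are (4 in all): CH3CN mer (3 arrangements); CH3CN fac (chiral).
One of these lacks any improper symmetry element and so occurs as an enantiomeric pair, giving 4 + 1 = 5 stereoisomers in total.

5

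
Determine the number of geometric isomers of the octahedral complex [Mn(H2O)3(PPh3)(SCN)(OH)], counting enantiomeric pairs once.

4

In an octahedral complex each vertex has one trans partner and four cis neighbours.
The distinct arrangements are (4 in all): H2O mer (3 arrangements); H2O fac (chiral).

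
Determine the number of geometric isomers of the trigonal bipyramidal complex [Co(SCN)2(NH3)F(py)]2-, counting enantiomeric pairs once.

7

In a trigonal bipyramid the two axial positions differ from the three equatorial ones.
Systematic enumeration (placing each ligand type in turn and discarding arrangements equivalent by rotation or reflection) gives 7 geometric isomers.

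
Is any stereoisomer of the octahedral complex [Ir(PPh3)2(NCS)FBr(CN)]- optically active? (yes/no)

The six octahedral sites form three mutually perpendicular trans pairs.
Placing the ligands in turn and identifying arrangements related by rotation or reflection leaves 9 distinct geometric isomers.
Of these, 6 lack any improper symmetry element and so occur as enantiomeric pairs, giving 9 + 6 = 15 stereoisomers in total.

yes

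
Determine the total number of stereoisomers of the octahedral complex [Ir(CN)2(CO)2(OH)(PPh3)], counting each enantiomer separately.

Working through the distinct placements yields 6 geometric isomers: CN trans, CO trans; CN trans, CO cis; CN cis, CO cis (3 arrangements, 2 chiral); CN cis, CO trans.
Of these, 2 lack any improper symmetry element and so occur as enantiomeric pairs, giving 6 + 2 = 8 stereoisomers in total.

8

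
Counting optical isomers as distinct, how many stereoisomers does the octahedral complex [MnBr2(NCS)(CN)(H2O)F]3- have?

15

The six octahedral sites form three mutually perpendicular trans pairs.
Systematic enumeration (placing each ligand type in turn and discarding arrangements equivalent by rotation or reflection) gives 9 geometric isomers.
Of these, 6 lack any improper symmetry element and so occur as enantiomeric pairs, giving 9 + 6 = 15 stereoisomers in total.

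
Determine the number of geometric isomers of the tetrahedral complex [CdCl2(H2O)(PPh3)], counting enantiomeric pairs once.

1

All four vertices of a tetrahedron are equivalent and mutually adjacent, so cis/trans isomerism cannot arise.
Only one geometric arrangement is possible.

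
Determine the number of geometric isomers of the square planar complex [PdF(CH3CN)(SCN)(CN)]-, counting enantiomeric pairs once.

3

In a square planar complex each vertex has one trans partner and two cis neighbours.
Systematic placement gives 3 geometric isomers: (CH3CN/F trans, CN/SCN trans); (CH3CN/SCN trans, CN/F trans); (CH3CN/CN trans, F/SCN trans).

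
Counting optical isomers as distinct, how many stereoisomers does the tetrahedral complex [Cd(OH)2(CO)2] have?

1

Only one geometric arrangement is possible.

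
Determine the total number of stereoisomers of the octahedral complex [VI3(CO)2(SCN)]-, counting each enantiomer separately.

In an octahedral complex each vertex has one trans partner and four cis neighbours.
Systematic placement gives 3 geometric isomers: I mer, CO trans; I fac, CO cis; I mer, CO cis.
Each arrangement has an internal mirror plane or centre of symmetry, so none is chiral.

3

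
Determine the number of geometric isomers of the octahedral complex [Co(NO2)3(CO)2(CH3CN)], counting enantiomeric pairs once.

The six octahedral sites form three mutually perpendicular trans pairs.
The distinct arrangements are (3 in all): NO2 mer, CO cis; NO2 mer, CO trans; NO2 fac, CO cis.

3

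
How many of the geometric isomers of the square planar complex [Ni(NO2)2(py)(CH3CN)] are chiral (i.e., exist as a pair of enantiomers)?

In a square planar complex each vertex has one trans partner and two cis neighbours.
The distinct arrangements are (2 in all): NO2 cis; NO2 trans.
Each arrangement has an internal mirror plane or centre of symmetry, so none is chiral.

0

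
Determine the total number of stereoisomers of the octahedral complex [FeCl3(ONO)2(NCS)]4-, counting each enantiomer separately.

The six octahedral sites form three mutually perpendicular trans pairs.
There are 3 geometric isomers: Cl mer, ONO trans; Cl mer, ONO cis; Cl fac, ONO cis.
Each arrangement has an internal mirror plane or centre of symmetry, so none is chiral.

3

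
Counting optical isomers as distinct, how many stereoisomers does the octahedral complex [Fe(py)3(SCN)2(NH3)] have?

3

The six octahedral sites form three mutually perpendicular trans pairs.
Working through the distinct placements yields 3 geometric isomers: py mer, SCN cis; py mer, SCN trans; py fac, SCN cis.
Each arrangement has an internal mirror plane or centre of symmetry, so none is chiral.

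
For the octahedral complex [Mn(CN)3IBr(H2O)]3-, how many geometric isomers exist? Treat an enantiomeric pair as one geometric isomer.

The distinct arrangements are (4 in all): CN mer (3 arrangements); CN fac (chiral).

4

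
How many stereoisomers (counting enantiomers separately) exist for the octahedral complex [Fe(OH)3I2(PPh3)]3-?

An octahedron has six vertices in three trans pairs; every non-trans pair is cis.
There are 3 geometric isomers: OH mer, I trans; OH fac, I cis; OH mer, I cis.
Each arrangement has an internal mirror plane or centre of symmetry, so none is chiral.

3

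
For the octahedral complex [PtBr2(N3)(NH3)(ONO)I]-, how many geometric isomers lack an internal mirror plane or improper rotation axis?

6

An octahedron has six vertices in three trans pairs; every non-trans pair is cis.
Exhaustive case analysis gives 9 geometric isomers.
Of these, 6 lack any improper symmetry element and so occur as enantiomeric pairs, giving 9 + 6 = 15 stereoisomers in total.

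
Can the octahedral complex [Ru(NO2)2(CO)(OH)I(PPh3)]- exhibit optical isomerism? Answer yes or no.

Placing the ligands in turn and identifying arrangements related by rotation or reflection leaves 9 distinct geometric isomers.
Of these, 6 lack any improper symmetry element and so occur as enantiomeric pairs, giving 9 + 6 = 15 stereoisomers in total.

yes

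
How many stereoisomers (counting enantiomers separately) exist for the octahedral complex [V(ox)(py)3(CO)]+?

2

In an octahedral complex each vertex has one trans partner and four cis neighbours.
Each ox is bidentate and must span two cis positions.
Working through the distinct placements yields 2 geometric isomers: py mer; py fac.
Each arrangement has an internal mirror plane or centre of symmetry, so none is chiral.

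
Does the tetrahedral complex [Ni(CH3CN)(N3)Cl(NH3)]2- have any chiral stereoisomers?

yes

All four vertices of a tetrahedron are equivalent and mutually adjacent, so cis/trans isomerism cannot arise.
Only one geometric arrangement is possible; it has no improper symmetry element, so it exists as a pair of enantiomers (2 stereoisomers).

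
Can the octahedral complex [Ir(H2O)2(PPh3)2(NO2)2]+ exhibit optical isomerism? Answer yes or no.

An octahedron has six vertices in three trans pairs; every non-trans pair is cis.
Systematic placement gives 5 geometric isomers: H2O trans, PPh3 trans, NO2 trans; H2O trans, PPh3 cis, NO2 cis; H2O cis, PPh3 trans, NO2 cis; H2O cis, PPh3 cis, NO2 cis (chiral); H2O cis, PPh3 cis, NO2 trans.
One of these lacks any improper symmetry element and so occurs as an enantiomeric pair, giving 5 + 1 = 6 stereoisomers in total.

yes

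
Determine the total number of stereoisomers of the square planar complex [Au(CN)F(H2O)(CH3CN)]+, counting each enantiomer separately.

Systematic placement gives 3 geometric isomers: (CH3CN/F trans, CN/H2O trans); (CH3CN/H2O trans, CN/F trans); (CH3CN/CN trans, F/H2O trans).
Each arrangement has an internal mirror plane or centre of symmetry, so none is chiral.

3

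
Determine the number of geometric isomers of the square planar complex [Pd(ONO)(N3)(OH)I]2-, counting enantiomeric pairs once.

Systematic placement gives 3 geometric isomers: (I/OH trans, N3/ONO trans); (I/ONO trans, N3/OH trans); (I/N3 trans, OH/ONO trans).

3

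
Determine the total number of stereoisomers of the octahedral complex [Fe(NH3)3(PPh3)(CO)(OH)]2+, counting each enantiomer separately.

5

Working through the distinct placements yields 4 geometric isomers: NH3 mer (3 arrangements); NH3 fac (chiral).
One of these lacks any improper symmetry element and so occurs as an enantiomeric pair, giving 4 + 1 = 5 stereoisomers in total.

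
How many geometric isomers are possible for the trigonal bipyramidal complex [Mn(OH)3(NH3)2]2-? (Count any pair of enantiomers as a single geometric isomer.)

3

There are 3 geometric isomers: NH3 both axial; NH3 one axial, one equatorial; NH3 both equatorial.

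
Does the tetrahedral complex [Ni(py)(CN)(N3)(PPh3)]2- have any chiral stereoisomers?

yes

All four vertices of a tetrahedron are equivalent and mutually adjacent, so cis/trans isomerism cannot arise.
Only one geometric arrangement is possible; it has no improper symmetry element, so it exists as a pair of enantiomers (2 stereoisomers).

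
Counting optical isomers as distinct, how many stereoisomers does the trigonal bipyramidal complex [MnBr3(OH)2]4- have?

A trigonal bipyramid has two axial and three equatorial sites, which are chemically inequivalent.
Systematic placement gives 3 geometric isomers: OH both equatorial; OH one axial, one equatorial; OH both axial.
Each arrangement has an internal mirror plane or centre of symmetry, so none is chiral.

3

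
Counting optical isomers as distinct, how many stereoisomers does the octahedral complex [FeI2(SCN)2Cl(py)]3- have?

Working through the distinct placements yields 6 geometric isomers: I cis, SCN cis (3 arrangements, 2 chiral); I cis, SCN trans; I trans, SCN cis; I trans, SCN trans.
Of these, 2 lack any improper symmetry element and so occur as enantiomeric pairs, giving 6 + 2 = 8 stereoisomers in total.

8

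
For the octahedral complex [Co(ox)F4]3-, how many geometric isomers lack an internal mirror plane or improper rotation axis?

0

The six octahedral sites form three mutually perpendicular trans pairs.
Each ox is bidentate and must span two cis positions.
Only one geometric arrangement is possible.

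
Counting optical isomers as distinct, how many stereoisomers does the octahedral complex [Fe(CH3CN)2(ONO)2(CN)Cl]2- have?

An octahedron has six vertices in three trans pairs; every non-trans pair is cis.
The distinct arrangements are (6 in all): CH3CN trans, ONO trans; CH3CN trans, ONO cis; CH3CN cis, ONO trans; CH3CN cis, ONO cis (3 arrangements, 2 chiral).
Of these, 2 lack any improper symmetry element and so occur as enantiomeric pairs, giving 6 + 2 = 8 stereoisomers in total.

8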